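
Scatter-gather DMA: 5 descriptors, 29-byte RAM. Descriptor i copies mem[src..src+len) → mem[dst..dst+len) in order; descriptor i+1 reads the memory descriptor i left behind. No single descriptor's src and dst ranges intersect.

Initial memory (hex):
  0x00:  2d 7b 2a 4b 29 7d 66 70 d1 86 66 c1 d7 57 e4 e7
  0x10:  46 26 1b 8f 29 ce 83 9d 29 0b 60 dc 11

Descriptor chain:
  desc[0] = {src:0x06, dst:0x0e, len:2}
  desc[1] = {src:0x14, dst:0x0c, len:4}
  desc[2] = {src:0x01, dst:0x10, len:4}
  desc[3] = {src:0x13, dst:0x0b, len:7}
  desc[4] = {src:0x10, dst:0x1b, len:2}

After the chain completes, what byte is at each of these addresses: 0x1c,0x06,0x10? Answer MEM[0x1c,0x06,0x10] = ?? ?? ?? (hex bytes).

MEM[0x1c,0x06,0x10] = 0b 66 29

  after D0: wrote 2B at 0x0e = 6670
  after D1: wrote 4B at 0x0c = 29ce839d
  after D2: wrote 4B at 0x10 = 7b2a4b29
  after D3: wrote 7B at 0x0b = 2929ce839d290b
  after D4: wrote 2B at 0x1b = 290b
query mem[0x1c]=0x0b, mem[0x06]=0x66, mem[0x10]=0x29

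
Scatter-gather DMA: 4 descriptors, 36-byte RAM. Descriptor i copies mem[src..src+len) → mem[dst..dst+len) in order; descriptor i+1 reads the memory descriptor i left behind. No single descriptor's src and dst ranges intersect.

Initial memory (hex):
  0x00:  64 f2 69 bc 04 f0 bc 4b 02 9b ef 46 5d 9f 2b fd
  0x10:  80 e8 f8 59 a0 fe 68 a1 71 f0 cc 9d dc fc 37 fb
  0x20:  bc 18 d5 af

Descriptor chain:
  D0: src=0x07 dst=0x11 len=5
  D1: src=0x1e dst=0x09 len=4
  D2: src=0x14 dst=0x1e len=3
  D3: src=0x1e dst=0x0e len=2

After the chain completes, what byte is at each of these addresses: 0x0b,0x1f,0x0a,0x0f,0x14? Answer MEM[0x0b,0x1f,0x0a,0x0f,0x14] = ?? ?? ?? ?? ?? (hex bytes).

MEM[0x0b,0x1f,0x0a,0x0f,0x14] = bc 46 fb 46 ef

#0 dst[0x11+5] := {0x4b,0x02,0x9b,0xef,0x46}
#1 dst[0x09+4] := {0x37,0xfb,0xbc,0x18}
#2 dst[0x1e+3] := {0xef,0x46,0x68}
#3 dst[0x0e+2] := {0xef,0x46}
query mem[0x0b]=0xbc, mem[0x1f]=0x46, mem[0x0a]=0xfb, mem[0x0f]=0x46, mem[0x14]=0xef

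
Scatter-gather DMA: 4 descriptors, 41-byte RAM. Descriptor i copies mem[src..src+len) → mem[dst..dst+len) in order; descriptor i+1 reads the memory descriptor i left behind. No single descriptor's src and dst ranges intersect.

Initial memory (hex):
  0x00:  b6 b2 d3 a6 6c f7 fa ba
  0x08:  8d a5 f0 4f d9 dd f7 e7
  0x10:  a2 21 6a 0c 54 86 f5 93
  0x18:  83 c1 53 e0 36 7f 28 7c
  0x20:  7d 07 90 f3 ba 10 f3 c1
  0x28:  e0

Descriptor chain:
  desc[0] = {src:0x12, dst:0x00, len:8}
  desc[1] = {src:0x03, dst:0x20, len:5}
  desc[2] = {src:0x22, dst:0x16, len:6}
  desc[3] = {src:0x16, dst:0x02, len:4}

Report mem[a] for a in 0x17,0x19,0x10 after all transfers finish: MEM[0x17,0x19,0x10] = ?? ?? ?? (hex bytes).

#0 dst[0x00+8] := {0x6a,0x0c,0x54,0x86,0xf5,0x93,0x83,0xc1}
#1 dst[0x20+5] := {0x86,0xf5,0x93,0x83,0xc1}
#2 dst[0x16+6] := {0x93,0x83,0xc1,0x10,0xf3,0xc1}
#3 dst[0x02+4] := {0x93,0x83,0xc1,0x10}
query mem[0x17]=0x83, mem[0x19]=0x10, mem[0x10]=0xa2

MEM[0x17,0x19,0x10] = 83 10 a2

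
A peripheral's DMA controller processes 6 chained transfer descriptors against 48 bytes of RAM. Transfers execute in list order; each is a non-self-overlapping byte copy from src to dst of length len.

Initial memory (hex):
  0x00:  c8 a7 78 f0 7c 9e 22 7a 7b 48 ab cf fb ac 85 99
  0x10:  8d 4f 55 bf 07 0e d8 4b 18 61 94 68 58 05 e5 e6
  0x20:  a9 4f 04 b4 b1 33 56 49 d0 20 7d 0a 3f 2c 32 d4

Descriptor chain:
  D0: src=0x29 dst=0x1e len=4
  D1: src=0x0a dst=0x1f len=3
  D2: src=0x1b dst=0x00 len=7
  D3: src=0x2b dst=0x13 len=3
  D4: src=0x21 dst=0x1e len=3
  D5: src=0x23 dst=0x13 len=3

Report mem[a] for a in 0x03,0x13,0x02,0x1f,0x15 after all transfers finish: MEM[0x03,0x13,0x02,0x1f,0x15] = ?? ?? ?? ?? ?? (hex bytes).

[0] 0x29->0x1e len=4 : 20 7d 0a 3f
[1] 0x0a->0x1f len=3 : ab cf fb
[2] 0x1b->0x00 len=7 : 68 58 05 20 ab cf fb
[3] 0x2b->0x13 len=3 : 0a 3f 2c
[4] 0x21->0x1e len=3 : fb 04 b4
[5] 0x23->0x13 len=3 : b4 b1 33
query mem[0x03]=0x20, mem[0x13]=0xb4, mem[0x02]=0x05, mem[0x1f]=0x04, mem[0x15]=0x33

MEM[0x03,0x13,0x02,0x1f,0x15] = 20 b4 05 04 33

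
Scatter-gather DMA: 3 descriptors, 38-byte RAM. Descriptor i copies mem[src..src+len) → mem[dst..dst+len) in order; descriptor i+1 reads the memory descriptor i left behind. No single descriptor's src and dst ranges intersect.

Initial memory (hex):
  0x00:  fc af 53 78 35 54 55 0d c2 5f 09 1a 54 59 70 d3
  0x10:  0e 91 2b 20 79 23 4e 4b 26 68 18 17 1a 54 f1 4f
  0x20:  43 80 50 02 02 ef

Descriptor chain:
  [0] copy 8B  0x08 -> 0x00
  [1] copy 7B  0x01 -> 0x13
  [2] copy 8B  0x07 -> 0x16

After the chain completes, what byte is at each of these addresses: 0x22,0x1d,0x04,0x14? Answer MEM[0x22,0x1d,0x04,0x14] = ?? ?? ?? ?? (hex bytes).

#0 dst[0x00+8] := {0xc2,0x5f,0x09,0x1a,0x54,0x59,0x70,0xd3}
#1 dst[0x13+7] := {0x5f,0x09,0x1a,0x54,0x59,0x70,0xd3}
#2 dst[0x16+8] := {0xd3,0xc2,0x5f,0x09,0x1a,0x54,0x59,0x70}
query mem[0x22]=0x50, mem[0x1d]=0x70, mem[0x04]=0x54, mem[0x14]=0x09

MEM[0x22,0x1d,0x04,0x14] = 50 70 54 09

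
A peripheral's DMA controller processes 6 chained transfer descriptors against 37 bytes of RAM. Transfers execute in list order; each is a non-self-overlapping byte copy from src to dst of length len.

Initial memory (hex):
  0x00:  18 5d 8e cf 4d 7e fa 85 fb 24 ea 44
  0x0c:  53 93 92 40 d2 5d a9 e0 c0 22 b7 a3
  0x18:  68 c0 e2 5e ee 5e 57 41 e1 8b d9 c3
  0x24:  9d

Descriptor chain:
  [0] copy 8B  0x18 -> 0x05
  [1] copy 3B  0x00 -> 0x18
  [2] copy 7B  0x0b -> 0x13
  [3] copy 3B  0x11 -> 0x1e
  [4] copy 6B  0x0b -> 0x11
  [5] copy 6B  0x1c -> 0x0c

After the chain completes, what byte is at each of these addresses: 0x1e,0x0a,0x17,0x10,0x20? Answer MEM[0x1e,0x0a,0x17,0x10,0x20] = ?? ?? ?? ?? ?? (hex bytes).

[0] 0x18->0x05 len=8 : 68 c0 e2 5e ee 5e 57 41
[1] 0x00->0x18 len=3 : 18 5d 8e
[2] 0x0b->0x13 len=7 : 57 41 93 92 40 d2 5d
[3] 0x11->0x1e len=3 : 5d a9 57
[4] 0x0b->0x11 len=6 : 57 41 93 92 40 d2
[5] 0x1c->0x0c len=6 : ee 5e 5d a9 57 8b
query mem[0x1e]=0x5d, mem[0x0a]=0x5e, mem[0x17]=0x40, mem[0x10]=0x57, mem[0x20]=0x57

MEM[0x1e,0x0a,0x17,0x10,0x20] = 5d 5e 40 57 57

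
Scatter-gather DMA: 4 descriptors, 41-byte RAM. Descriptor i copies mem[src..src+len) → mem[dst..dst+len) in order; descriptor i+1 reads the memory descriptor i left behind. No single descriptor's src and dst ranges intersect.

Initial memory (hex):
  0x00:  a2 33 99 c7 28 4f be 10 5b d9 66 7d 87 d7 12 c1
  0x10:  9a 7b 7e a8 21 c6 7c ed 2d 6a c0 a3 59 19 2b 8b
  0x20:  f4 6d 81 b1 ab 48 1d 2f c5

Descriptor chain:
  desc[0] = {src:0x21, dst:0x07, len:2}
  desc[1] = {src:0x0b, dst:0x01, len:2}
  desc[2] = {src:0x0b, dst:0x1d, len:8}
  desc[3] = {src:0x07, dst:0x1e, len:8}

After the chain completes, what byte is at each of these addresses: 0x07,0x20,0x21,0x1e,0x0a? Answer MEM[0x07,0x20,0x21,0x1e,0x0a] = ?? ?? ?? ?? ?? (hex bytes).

D0: mem[0x07..0x08] <- [6d 81]
D1: mem[0x01..0x02] <- [7d 87]
D2: mem[0x1d..0x24] <- [7d 87 d7 12 c1 9a 7b 7e]
D3: mem[0x1e..0x25] <- [6d 81 d9 66 7d 87 d7 12]
query mem[0x07]=0x6d, mem[0x20]=0xd9, mem[0x21]=0x66, mem[0x1e]=0x6d, mem[0x0a]=0x66

MEM[0x07,0x20,0x21,0x1e,0x0a] = 6d d9 66 6d 66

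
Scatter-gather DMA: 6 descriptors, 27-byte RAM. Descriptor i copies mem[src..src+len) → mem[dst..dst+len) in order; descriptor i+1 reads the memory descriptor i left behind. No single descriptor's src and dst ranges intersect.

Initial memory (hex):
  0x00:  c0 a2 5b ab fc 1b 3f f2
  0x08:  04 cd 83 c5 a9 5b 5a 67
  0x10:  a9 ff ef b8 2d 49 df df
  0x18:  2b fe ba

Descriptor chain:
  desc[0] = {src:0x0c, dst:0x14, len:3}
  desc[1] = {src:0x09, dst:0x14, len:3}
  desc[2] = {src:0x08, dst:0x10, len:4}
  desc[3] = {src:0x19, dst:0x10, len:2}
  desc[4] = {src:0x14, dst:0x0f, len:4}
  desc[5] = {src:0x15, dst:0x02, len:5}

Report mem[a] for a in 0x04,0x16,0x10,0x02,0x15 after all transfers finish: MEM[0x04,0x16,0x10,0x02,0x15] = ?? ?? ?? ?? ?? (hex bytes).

D0: mem[0x14..0x16] <- [a9 5b 5a]
D1: mem[0x14..0x16] <- [cd 83 c5]
D2: mem[0x10..0x13] <- [04 cd 83 c5]
D3: mem[0x10..0x11] <- [fe ba]
D4: mem[0x0f..0x12] <- [cd 83 c5 df]
D5: mem[0x02..0x06] <- [83 c5 df 2b fe]
query mem[0x04]=0xdf, mem[0x16]=0xc5, mem[0x10]=0x83, mem[0x02]=0x83, mem[0x15]=0x83

MEM[0x04,0x16,0x10,0x02,0x15] = df c5 83 83 83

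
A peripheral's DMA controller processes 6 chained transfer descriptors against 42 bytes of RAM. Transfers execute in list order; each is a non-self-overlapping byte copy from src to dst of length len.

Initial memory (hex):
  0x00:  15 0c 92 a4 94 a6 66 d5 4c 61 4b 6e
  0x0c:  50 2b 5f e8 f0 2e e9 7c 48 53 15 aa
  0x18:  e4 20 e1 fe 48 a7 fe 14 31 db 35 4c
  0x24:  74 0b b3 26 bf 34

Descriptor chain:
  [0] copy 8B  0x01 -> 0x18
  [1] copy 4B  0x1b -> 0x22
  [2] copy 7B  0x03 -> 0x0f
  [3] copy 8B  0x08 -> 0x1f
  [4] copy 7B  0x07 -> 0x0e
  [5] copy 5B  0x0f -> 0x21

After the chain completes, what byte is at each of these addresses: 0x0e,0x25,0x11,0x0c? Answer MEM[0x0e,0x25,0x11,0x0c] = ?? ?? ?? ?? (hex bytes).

MEM[0x0e,0x25,0x11,0x0c] = d5 50 4b 50

#0 dst[0x18+8] := {0x0c,0x92,0xa4,0x94,0xa6,0x66,0xd5,0x4c}
#1 dst[0x22+4] := {0x94,0xa6,0x66,0xd5}
#2 dst[0x0f+7] := {0xa4,0x94,0xa6,0x66,0xd5,0x4c,0x61}
#3 dst[0x1f+8] := {0x4c,0x61,0x4b,0x6e,0x50,0x2b,0x5f,0xa4}
#4 dst[0x0e+7] := {0xd5,0x4c,0x61,0x4b,0x6e,0x50,0x2b}
#5 dst[0x21+5] := {0x4c,0x61,0x4b,0x6e,0x50}
query mem[0x0e]=0xd5, mem[0x25]=0x50, mem[0x11]=0x4b, mem[0x0c]=0x50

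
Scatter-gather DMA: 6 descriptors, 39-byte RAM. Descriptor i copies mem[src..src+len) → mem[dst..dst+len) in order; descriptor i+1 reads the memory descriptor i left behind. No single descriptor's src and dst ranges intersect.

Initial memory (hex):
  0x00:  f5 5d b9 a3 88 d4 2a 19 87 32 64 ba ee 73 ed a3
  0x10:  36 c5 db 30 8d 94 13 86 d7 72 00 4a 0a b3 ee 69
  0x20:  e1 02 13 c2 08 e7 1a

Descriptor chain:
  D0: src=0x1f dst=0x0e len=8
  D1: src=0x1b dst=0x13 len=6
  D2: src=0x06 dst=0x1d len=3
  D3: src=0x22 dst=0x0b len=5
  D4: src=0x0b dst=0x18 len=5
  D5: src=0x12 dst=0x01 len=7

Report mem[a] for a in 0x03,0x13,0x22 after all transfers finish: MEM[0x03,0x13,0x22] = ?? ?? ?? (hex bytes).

MEM[0x03,0x13,0x22] = 0a 4a 13

D0: mem[0x0e..0x15] <- [69 e1 02 13 c2 08 e7 1a]
D1: mem[0x13..0x18] <- [4a 0a b3 ee 69 e1]
D2: mem[0x1d..0x1f] <- [2a 19 87]
D3: mem[0x0b..0x0f] <- [13 c2 08 e7 1a]
D4: mem[0x18..0x1c] <- [13 c2 08 e7 1a]
D5: mem[0x01..0x07] <- [c2 4a 0a b3 ee 69 13]
query mem[0x03]=0x0a, mem[0x13]=0x4a, mem[0x22]=0x13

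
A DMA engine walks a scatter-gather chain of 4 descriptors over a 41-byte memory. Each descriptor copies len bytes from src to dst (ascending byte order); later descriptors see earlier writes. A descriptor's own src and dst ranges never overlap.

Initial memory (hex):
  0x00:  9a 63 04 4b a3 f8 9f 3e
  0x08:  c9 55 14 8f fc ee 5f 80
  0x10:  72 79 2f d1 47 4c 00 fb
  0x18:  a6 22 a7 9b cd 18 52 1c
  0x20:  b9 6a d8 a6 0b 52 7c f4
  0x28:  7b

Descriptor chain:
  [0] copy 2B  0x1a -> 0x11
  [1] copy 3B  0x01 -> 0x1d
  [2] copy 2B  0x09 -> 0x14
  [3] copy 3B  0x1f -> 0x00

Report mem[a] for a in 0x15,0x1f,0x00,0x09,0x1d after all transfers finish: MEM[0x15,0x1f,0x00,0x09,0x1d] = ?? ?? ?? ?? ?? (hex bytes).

MEM[0x15,0x1f,0x00,0x09,0x1d] = 14 4b 4b 55 63

  after D0: wrote 2B at 0x11 = a79b
  after D1: wrote 3B at 0x1d = 63044b
  after D2: wrote 2B at 0x14 = 5514
  after D3: wrote 3B at 0x00 = 4bb96a
query mem[0x15]=0x14, mem[0x1f]=0x4b, mem[0x00]=0x4b, mem[0x09]=0x55, mem[0x1d]=0x63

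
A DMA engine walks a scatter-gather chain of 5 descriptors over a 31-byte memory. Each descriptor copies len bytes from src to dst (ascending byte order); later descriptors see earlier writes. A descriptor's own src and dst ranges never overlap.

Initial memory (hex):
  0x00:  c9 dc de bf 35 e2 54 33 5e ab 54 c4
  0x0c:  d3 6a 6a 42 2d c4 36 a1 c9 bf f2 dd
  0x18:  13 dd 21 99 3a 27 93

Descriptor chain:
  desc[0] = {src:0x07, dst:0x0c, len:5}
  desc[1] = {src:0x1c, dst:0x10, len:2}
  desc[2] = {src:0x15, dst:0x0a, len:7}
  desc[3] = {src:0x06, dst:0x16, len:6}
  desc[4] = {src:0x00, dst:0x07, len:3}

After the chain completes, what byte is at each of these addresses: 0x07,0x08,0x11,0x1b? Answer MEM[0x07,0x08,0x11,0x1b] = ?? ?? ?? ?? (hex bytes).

D0: mem[0x0c..0x10] <- [33 5e ab 54 c4]
D1: mem[0x10..0x11] <- [3a 27]
D2: mem[0x0a..0x10] <- [bf f2 dd 13 dd 21 99]
D3: mem[0x16..0x1b] <- [54 33 5e ab bf f2]
D4: mem[0x07..0x09] <- [c9 dc de]
query mem[0x07]=0xc9, mem[0x08]=0xdc, mem[0x11]=0x27, mem[0x1b]=0xf2

MEM[0x07,0x08,0x11,0x1b] = c9 dc 27 f2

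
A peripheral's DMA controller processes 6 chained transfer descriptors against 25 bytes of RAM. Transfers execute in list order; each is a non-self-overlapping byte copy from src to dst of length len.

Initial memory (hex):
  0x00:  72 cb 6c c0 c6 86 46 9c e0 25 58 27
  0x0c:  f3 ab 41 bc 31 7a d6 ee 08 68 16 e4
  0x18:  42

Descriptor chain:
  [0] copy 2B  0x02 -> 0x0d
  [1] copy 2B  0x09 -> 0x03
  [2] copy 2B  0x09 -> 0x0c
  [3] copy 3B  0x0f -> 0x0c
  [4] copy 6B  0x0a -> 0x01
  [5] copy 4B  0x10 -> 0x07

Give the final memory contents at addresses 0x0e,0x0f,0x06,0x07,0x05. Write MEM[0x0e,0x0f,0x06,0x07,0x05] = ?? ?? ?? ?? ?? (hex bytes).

MEM[0x0e,0x0f,0x06,0x07,0x05] = 7a bc bc 31 7a

[0] 0x02->0x0d len=2 : 6c c0
[1] 0x09->0x03 len=2 : 25 58
[2] 0x09->0x0c len=2 : 25 58
[3] 0x0f->0x0c len=3 : bc 31 7a
[4] 0x0a->0x01 len=6 : 58 27 bc 31 7a bc
[5] 0x10->0x07 len=4 : 31 7a d6 ee
query mem[0x0e]=0x7a, mem[0x0f]=0xbc, mem[0x06]=0xbc, mem[0x07]=0x31, mem[0x05]=0x7a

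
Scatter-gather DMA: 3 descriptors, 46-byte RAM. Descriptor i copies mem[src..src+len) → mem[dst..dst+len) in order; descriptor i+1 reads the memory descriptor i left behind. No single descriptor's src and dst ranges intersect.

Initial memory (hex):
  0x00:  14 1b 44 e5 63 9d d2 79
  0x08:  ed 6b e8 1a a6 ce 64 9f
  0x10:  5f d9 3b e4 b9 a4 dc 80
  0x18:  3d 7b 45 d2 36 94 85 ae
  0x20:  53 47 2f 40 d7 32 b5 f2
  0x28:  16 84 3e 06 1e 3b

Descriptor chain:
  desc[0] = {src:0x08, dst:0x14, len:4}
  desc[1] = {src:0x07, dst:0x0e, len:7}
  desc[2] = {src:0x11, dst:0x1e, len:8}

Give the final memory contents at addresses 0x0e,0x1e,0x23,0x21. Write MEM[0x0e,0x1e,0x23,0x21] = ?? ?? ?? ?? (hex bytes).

MEM[0x0e,0x1e,0x23,0x21] = 79 e8 e8 ce

#0 dst[0x14+4] := {0xed,0x6b,0xe8,0x1a}
#1 dst[0x0e+7] := {0x79,0xed,0x6b,0xe8,0x1a,0xa6,0xce}
#2 dst[0x1e+8] := {0xe8,0x1a,0xa6,0xce,0x6b,0xe8,0x1a,0x3d}
query mem[0x0e]=0x79, mem[0x1e]=0xe8, mem[0x23]=0xe8, mem[0x21]=0xce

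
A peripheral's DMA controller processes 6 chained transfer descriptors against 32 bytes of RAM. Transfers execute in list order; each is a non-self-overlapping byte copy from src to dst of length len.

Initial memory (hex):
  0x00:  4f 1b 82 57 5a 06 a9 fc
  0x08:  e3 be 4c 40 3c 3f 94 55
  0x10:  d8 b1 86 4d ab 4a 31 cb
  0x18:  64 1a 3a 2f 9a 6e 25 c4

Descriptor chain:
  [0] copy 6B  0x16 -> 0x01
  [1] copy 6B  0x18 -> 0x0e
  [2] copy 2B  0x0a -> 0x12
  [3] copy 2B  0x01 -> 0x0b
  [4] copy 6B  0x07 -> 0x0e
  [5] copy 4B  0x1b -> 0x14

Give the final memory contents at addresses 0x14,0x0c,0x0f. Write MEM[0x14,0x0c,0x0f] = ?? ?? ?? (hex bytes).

  after D0: wrote 6B at 0x01 = 31cb641a3a2f
  after D1: wrote 6B at 0x0e = 641a3a2f9a6e
  after D2: wrote 2B at 0x12 = 4c40
  after D3: wrote 2B at 0x0b = 31cb
  after D4: wrote 6B at 0x0e = fce3be4c31cb
  after D5: wrote 4B at 0x14 = 2f9a6e25
query mem[0x14]=0x2f, mem[0x0c]=0xcb, mem[0x0f]=0xe3

MEM[0x14,0x0c,0x0f] = 2f cb e3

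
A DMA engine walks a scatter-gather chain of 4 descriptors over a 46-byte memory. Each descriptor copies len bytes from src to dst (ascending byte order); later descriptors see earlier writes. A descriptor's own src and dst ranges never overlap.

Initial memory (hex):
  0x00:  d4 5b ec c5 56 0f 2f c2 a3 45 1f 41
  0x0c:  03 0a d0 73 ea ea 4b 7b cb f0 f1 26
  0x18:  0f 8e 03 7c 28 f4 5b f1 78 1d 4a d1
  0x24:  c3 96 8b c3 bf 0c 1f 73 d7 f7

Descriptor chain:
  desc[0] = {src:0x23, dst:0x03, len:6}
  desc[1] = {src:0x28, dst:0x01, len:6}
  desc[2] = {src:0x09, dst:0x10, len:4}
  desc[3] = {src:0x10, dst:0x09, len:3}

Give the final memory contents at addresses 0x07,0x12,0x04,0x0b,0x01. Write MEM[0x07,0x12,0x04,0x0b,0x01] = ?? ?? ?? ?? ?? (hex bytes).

MEM[0x07,0x12,0x04,0x0b,0x01] = c3 41 73 41 bf

  after D0: wrote 6B at 0x03 = d1c3968bc3bf
  after D1: wrote 6B at 0x01 = bf0c1f73d7f7
  after D2: wrote 4B at 0x10 = 451f4103
  after D3: wrote 3B at 0x09 = 451f41
query mem[0x07]=0xc3, mem[0x12]=0x41, mem[0x04]=0x73, mem[0x0b]=0x41, mem[0x01]=0xbf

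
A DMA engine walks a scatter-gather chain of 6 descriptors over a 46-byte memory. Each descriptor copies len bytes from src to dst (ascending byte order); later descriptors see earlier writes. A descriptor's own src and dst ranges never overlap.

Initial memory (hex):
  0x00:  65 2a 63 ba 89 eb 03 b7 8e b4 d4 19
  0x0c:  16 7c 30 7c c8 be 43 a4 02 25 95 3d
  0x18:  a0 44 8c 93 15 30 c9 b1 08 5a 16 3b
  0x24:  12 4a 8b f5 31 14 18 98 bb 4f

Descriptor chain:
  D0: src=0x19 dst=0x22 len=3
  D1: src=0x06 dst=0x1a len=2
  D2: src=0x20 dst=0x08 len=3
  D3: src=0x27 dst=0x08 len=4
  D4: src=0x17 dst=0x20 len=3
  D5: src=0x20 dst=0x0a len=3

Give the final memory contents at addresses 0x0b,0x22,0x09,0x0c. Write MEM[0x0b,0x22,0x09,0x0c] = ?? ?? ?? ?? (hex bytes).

MEM[0x0b,0x22,0x09,0x0c] = a0 44 31 44

  after D0: wrote 3B at 0x22 = 448c93
  after D1: wrote 2B at 0x1a = 03b7
  after D2: wrote 3B at 0x08 = 085a44
  after D3: wrote 4B at 0x08 = f5311418
  after D4: wrote 3B at 0x20 = 3da044
  after D5: wrote 3B at 0x0a = 3da044
query mem[0x0b]=0xa0, mem[0x22]=0x44, mem[0x09]=0x31, mem[0x0c]=0x44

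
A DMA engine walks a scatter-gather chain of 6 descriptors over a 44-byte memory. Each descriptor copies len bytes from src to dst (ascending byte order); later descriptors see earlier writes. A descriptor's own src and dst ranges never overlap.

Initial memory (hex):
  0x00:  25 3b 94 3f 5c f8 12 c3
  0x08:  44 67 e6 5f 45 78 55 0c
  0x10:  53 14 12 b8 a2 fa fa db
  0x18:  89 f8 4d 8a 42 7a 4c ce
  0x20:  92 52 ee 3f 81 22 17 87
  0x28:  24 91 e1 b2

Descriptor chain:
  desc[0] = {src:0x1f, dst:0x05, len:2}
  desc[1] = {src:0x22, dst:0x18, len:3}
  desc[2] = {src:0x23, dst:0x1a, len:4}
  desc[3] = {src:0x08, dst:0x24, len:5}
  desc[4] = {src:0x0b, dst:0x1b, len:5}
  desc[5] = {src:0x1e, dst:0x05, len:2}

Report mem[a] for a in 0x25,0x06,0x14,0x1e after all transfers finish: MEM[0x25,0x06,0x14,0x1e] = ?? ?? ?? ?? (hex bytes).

D0: mem[0x05..0x06] <- [ce 92]
D1: mem[0x18..0x1a] <- [ee 3f 81]
D2: mem[0x1a..0x1d] <- [3f 81 22 17]
D3: mem[0x24..0x28] <- [44 67 e6 5f 45]
D4: mem[0x1b..0x1f] <- [5f 45 78 55 0c]
D5: mem[0x05..0x06] <- [55 0c]
query mem[0x25]=0x67, mem[0x06]=0x0c, mem[0x14]=0xa2, mem[0x1e]=0x55

MEM[0x25,0x06,0x14,0x1e] = 67 0c a2 55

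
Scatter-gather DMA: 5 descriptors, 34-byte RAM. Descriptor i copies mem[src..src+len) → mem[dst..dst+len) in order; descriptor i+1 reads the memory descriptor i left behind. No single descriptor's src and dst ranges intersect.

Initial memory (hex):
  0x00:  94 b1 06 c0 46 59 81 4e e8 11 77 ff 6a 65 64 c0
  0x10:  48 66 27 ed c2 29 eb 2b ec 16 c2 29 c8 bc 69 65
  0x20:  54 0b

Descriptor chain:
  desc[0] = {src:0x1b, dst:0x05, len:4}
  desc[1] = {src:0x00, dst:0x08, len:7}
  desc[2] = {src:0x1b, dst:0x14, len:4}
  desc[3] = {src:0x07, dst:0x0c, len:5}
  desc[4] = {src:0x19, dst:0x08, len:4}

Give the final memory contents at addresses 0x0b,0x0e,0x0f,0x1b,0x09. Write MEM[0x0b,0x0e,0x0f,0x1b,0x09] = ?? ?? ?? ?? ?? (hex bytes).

MEM[0x0b,0x0e,0x0f,0x1b,0x09] = c8 b1 06 29 c2

#0 dst[0x05+4] := {0x29,0xc8,0xbc,0x69}
#1 dst[0x08+7] := {0x94,0xb1,0x06,0xc0,0x46,0x29,0xc8}
#2 dst[0x14+4] := {0x29,0xc8,0xbc,0x69}
#3 dst[0x0c+5] := {0xbc,0x94,0xb1,0x06,0xc0}
#4 dst[0x08+4] := {0x16,0xc2,0x29,0xc8}
query mem[0x0b]=0xc8, mem[0x0e]=0xb1, mem[0x0f]=0x06, mem[0x1b]=0x29, mem[0x09]=0xc2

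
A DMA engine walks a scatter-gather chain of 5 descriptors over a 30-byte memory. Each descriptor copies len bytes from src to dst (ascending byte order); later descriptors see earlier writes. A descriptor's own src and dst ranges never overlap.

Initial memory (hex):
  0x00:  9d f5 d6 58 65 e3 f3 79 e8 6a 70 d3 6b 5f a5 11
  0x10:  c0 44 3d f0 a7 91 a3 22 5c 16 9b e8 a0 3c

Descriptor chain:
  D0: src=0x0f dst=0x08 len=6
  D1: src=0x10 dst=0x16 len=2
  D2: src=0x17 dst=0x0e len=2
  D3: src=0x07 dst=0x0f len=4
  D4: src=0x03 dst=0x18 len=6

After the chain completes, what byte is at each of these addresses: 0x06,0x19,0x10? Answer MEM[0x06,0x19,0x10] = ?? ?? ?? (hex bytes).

#0 dst[0x08+6] := {0x11,0xc0,0x44,0x3d,0xf0,0xa7}
#1 dst[0x16+2] := {0xc0,0x44}
#2 dst[0x0e+2] := {0x44,0x5c}
#3 dst[0x0f+4] := {0x79,0x11,0xc0,0x44}
#4 dst[0x18+6] := {0x58,0x65,0xe3,0xf3,0x79,0x11}
query mem[0x06]=0xf3, mem[0x19]=0x65, mem[0x10]=0x11

MEM[0x06,0x19,0x10] = f3 65 11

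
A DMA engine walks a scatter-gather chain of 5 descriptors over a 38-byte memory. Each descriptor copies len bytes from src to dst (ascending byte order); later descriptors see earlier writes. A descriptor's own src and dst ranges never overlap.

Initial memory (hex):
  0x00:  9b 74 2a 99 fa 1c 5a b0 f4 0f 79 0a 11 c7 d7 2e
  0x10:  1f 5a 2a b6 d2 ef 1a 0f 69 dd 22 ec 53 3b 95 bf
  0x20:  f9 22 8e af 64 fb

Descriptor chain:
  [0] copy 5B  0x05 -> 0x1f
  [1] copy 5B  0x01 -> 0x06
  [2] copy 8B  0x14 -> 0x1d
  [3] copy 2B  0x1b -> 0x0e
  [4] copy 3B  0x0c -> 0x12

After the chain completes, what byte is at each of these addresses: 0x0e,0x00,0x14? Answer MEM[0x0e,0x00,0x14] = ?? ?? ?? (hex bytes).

  after D0: wrote 5B at 0x1f = 1c5ab0f40f
  after D1: wrote 5B at 0x06 = 742a99fa1c
  after D2: wrote 8B at 0x1d = d2ef1a0f69dd22ec
  after D3: wrote 2B at 0x0e = ec53
  after D4: wrote 3B at 0x12 = 11c7ec
query mem[0x0e]=0xec, mem[0x00]=0x9b, mem[0x14]=0xec

MEM[0x0e,0x00,0x14] = ec 9b ec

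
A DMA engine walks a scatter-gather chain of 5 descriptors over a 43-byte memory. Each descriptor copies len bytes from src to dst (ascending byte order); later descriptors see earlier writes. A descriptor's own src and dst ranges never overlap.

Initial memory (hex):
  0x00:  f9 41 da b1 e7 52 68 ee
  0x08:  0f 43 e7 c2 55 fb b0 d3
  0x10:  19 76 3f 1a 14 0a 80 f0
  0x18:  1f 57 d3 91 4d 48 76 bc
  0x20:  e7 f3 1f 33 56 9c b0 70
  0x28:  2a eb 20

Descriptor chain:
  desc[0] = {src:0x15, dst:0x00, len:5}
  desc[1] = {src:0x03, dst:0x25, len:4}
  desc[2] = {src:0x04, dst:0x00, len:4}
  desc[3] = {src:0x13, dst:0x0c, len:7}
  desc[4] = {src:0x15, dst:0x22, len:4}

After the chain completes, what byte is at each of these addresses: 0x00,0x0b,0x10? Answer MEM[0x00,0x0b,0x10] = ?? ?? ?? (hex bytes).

MEM[0x00,0x0b,0x10] = 57 c2 f0

[0] 0x15->0x00 len=5 : 0a 80 f0 1f 57
[1] 0x03->0x25 len=4 : 1f 57 52 68
[2] 0x04->0x00 len=4 : 57 52 68 ee
[3] 0x13->0x0c len=7 : 1a 14 0a 80 f0 1f 57
[4] 0x15->0x22 len=4 : 0a 80 f0 1f
query mem[0x00]=0x57, mem[0x0b]=0xc2, mem[0x10]=0xf0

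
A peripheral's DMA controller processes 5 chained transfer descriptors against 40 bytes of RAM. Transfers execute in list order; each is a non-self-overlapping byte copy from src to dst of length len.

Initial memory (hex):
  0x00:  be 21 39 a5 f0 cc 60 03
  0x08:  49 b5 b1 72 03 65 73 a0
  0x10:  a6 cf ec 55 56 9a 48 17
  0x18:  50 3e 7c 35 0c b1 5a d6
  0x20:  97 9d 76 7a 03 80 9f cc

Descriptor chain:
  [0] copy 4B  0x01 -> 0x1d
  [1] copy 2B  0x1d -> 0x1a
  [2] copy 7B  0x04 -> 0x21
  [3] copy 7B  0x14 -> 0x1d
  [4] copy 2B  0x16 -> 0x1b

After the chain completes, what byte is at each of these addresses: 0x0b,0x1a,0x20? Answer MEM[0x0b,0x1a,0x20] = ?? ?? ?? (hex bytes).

#0 dst[0x1d+4] := {0x21,0x39,0xa5,0xf0}
#1 dst[0x1a+2] := {0x21,0x39}
#2 dst[0x21+7] := {0xf0,0xcc,0x60,0x03,0x49,0xb5,0xb1}
#3 dst[0x1d+7] := {0x56,0x9a,0x48,0x17,0x50,0x3e,0x21}
#4 dst[0x1b+2] := {0x48,0x17}
query mem[0x0b]=0x72, mem[0x1a]=0x21, mem[0x20]=0x17

MEM[0x0b,0x1a,0x20] = 72 21 17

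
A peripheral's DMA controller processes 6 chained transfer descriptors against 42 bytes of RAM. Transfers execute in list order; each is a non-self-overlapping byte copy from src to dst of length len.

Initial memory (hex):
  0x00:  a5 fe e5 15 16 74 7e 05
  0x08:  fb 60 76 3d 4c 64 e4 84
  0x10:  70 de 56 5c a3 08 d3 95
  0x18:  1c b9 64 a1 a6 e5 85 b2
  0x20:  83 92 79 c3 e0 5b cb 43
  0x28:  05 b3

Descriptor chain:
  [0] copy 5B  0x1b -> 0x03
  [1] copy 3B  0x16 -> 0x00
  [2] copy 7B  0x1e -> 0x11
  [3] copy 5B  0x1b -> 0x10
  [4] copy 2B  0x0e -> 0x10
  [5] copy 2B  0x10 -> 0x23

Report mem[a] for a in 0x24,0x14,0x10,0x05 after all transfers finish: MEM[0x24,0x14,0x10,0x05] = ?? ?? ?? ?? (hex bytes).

MEM[0x24,0x14,0x10,0x05] = 84 b2 e4 e5

#0 dst[0x03+5] := {0xa1,0xa6,0xe5,0x85,0xb2}
#1 dst[0x00+3] := {0xd3,0x95,0x1c}
#2 dst[0x11+7] := {0x85,0xb2,0x83,0x92,0x79,0xc3,0xe0}
#3 dst[0x10+5] := {0xa1,0xa6,0xe5,0x85,0xb2}
#4 dst[0x10+2] := {0xe4,0x84}
#5 dst[0x23+2] := {0xe4,0x84}
query mem[0x24]=0x84, mem[0x14]=0xb2, mem[0x10]=0xe4, mem[0x05]=0xe5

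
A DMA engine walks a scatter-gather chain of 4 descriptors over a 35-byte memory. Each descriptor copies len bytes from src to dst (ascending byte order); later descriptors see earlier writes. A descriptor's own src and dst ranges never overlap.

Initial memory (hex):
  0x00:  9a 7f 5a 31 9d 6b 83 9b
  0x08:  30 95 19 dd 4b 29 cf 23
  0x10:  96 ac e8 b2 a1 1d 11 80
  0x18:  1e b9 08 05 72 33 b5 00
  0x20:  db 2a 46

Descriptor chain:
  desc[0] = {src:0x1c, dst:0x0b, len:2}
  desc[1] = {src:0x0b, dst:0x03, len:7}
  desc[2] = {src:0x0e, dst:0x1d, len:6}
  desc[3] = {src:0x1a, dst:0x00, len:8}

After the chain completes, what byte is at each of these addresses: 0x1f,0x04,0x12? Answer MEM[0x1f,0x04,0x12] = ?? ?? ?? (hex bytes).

MEM[0x1f,0x04,0x12] = 96 23 e8

  after D0: wrote 2B at 0x0b = 7233
  after D1: wrote 7B at 0x03 = 723329cf2396ac
  after D2: wrote 6B at 0x1d = cf2396ace8b2
  after D3: wrote 8B at 0x00 = 080572cf2396ace8
query mem[0x1f]=0x96, mem[0x04]=0x23, mem[0x12]=0xe8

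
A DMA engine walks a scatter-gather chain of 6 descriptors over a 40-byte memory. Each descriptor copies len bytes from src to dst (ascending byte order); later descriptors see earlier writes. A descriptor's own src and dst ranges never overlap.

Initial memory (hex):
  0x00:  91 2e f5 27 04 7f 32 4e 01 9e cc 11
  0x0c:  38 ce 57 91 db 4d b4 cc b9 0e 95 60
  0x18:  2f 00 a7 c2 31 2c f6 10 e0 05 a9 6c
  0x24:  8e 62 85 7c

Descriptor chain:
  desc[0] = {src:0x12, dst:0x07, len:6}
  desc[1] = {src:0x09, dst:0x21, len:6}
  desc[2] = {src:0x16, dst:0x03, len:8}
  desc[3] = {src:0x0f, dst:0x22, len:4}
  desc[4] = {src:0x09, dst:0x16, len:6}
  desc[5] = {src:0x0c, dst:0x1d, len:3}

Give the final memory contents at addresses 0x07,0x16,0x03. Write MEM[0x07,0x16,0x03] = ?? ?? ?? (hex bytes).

  after D0: wrote 6B at 0x07 = b4ccb90e9560
  after D1: wrote 6B at 0x21 = b90e9560ce57
  after D2: wrote 8B at 0x03 = 95602f00a7c2312c
  after D3: wrote 4B at 0x22 = 91db4db4
  after D4: wrote 6B at 0x16 = 312c9560ce57
  after D5: wrote 3B at 0x1d = 60ce57
query mem[0x07]=0xa7, mem[0x16]=0x31, mem[0x03]=0x95

MEM[0x07,0x16,0x03] = a7 31 95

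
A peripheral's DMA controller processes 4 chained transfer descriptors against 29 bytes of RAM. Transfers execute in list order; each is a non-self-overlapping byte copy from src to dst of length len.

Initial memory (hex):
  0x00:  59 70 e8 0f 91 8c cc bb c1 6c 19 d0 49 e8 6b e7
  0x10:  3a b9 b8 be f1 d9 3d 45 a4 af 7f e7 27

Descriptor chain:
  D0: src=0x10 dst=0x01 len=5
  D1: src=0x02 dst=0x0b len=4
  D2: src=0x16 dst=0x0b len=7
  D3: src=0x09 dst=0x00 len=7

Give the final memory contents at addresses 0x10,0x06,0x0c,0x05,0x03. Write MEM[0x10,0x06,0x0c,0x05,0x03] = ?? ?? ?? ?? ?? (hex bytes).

D0: mem[0x01..0x05] <- [3a b9 b8 be f1]
D1: mem[0x0b..0x0e] <- [b9 b8 be f1]
D2: mem[0x0b..0x11] <- [3d 45 a4 af 7f e7 27]
D3: mem[0x00..0x06] <- [6c 19 3d 45 a4 af 7f]
query mem[0x10]=0xe7, mem[0x06]=0x7f, mem[0x0c]=0x45, mem[0x05]=0xaf, mem[0x03]=0x45

MEM[0x10,0x06,0x0c,0x05,0x03] = e7 7f 45 af 45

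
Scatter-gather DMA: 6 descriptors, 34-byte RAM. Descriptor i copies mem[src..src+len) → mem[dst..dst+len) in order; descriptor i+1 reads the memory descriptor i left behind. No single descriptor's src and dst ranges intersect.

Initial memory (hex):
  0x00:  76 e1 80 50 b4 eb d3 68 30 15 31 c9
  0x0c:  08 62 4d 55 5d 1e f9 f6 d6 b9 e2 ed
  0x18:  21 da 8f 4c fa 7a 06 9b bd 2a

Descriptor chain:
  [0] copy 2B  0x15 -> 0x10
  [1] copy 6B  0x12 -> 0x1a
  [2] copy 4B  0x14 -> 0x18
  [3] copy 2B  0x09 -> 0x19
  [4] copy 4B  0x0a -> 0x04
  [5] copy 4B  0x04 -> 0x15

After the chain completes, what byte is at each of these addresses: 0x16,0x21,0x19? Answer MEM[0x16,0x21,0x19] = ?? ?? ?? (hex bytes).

#0 dst[0x10+2] := {0xb9,0xe2}
#1 dst[0x1a+6] := {0xf9,0xf6,0xd6,0xb9,0xe2,0xed}
#2 dst[0x18+4] := {0xd6,0xb9,0xe2,0xed}
#3 dst[0x19+2] := {0x15,0x31}
#4 dst[0x04+4] := {0x31,0xc9,0x08,0x62}
#5 dst[0x15+4] := {0x31,0xc9,0x08,0x62}
query mem[0x16]=0xc9, mem[0x21]=0x2a, mem[0x19]=0x15

MEM[0x16,0x21,0x19] = c9 2a 15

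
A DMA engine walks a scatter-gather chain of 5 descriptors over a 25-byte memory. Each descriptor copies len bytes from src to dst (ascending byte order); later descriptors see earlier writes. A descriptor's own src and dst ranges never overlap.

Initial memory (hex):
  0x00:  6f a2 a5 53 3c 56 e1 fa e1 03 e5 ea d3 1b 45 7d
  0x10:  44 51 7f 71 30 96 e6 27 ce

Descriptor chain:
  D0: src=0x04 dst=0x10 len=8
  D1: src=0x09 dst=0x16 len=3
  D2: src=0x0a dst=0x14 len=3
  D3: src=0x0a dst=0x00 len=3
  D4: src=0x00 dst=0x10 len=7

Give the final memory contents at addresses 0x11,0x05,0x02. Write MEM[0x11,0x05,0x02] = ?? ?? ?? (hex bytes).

#0 dst[0x10+8] := {0x3c,0x56,0xe1,0xfa,0xe1,0x03,0xe5,0xea}
#1 dst[0x16+3] := {0x03,0xe5,0xea}
#2 dst[0x14+3] := {0xe5,0xea,0xd3}
#3 dst[0x00+3] := {0xe5,0xea,0xd3}
#4 dst[0x10+7] := {0xe5,0xea,0xd3,0x53,0x3c,0x56,0xe1}
query mem[0x11]=0xea, mem[0x05]=0x56, mem[0x02]=0xd3

MEM[0x11,0x05,0x02] = ea 56 d3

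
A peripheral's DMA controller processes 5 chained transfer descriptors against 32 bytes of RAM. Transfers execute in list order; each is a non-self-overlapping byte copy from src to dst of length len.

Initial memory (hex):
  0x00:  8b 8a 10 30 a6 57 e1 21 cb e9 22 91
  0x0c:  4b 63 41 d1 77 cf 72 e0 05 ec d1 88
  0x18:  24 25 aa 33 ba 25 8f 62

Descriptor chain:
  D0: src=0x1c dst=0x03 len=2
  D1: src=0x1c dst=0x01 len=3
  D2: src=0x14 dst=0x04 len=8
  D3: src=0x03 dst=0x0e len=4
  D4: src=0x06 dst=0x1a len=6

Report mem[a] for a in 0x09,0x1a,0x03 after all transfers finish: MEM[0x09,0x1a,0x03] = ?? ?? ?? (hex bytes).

#0 dst[0x03+2] := {0xba,0x25}
#1 dst[0x01+3] := {0xba,0x25,0x8f}
#2 dst[0x04+8] := {0x05,0xec,0xd1,0x88,0x24,0x25,0xaa,0x33}
#3 dst[0x0e+4] := {0x8f,0x05,0xec,0xd1}
#4 dst[0x1a+6] := {0xd1,0x88,0x24,0x25,0xaa,0x33}
query mem[0x09]=0x25, mem[0x1a]=0xd1, mem[0x03]=0x8f

MEM[0x09,0x1a,0x03] = 25 d1 8f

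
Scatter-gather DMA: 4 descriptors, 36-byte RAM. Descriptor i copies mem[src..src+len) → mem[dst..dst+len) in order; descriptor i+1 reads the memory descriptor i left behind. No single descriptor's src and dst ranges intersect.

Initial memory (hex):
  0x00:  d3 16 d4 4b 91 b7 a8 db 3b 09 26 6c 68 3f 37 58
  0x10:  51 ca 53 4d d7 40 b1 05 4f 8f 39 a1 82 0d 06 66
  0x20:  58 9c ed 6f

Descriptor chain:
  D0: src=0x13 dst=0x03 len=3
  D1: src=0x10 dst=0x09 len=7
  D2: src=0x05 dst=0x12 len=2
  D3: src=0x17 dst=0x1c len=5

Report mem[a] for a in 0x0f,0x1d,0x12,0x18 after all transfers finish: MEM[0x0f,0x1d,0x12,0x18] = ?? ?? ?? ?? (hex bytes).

MEM[0x0f,0x1d,0x12,0x18] = b1 4f 40 4f

[0] 0x13->0x03 len=3 : 4d d7 40
[1] 0x10->0x09 len=7 : 51 ca 53 4d d7 40 b1
[2] 0x05->0x12 len=2 : 40 a8
[3] 0x17->0x1c len=5 : 05 4f 8f 39 a1
query mem[0x0f]=0xb1, mem[0x1d]=0x4f, mem[0x12]=0x40, mem[0x18]=0x4f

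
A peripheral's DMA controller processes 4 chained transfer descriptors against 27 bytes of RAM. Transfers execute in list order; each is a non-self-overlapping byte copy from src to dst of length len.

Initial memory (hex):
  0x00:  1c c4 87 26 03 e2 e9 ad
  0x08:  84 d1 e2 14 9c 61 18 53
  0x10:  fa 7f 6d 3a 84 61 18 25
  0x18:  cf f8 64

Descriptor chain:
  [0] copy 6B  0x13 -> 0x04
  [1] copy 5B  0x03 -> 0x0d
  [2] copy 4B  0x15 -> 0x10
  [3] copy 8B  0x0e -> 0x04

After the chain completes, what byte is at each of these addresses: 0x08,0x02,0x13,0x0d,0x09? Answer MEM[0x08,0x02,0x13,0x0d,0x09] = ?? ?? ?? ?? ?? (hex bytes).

MEM[0x08,0x02,0x13,0x0d,0x09] = 25 87 cf 26 cf

[0] 0x13->0x04 len=6 : 3a 84 61 18 25 cf
[1] 0x03->0x0d len=5 : 26 3a 84 61 18
[2] 0x15->0x10 len=4 : 61 18 25 cf
[3] 0x0e->0x04 len=8 : 3a 84 61 18 25 cf 84 61
query mem[0x08]=0x25, mem[0x02]=0x87, mem[0x13]=0xcf, mem[0x0d]=0x26, mem[0x09]=0xcf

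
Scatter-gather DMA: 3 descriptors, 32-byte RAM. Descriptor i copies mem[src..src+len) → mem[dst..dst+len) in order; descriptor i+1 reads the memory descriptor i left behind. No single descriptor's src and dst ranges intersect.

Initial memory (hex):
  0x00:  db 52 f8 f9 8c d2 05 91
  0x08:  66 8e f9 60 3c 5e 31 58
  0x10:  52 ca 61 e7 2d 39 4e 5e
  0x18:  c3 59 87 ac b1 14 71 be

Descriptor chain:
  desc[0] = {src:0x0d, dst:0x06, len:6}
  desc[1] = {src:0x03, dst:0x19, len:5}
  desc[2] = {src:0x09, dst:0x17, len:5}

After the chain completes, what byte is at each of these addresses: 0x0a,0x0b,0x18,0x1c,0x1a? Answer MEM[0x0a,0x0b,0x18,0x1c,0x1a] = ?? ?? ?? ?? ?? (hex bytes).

[0] 0x0d->0x06 len=6 : 5e 31 58 52 ca 61
[1] 0x03->0x19 len=5 : f9 8c d2 5e 31
[2] 0x09->0x17 len=5 : 52 ca 61 3c 5e
query mem[0x0a]=0xca, mem[0x0b]=0x61, mem[0x18]=0xca, mem[0x1c]=0x5e, mem[0x1a]=0x3c

MEM[0x0a,0x0b,0x18,0x1c,0x1a] = ca 61 ca 5e 3c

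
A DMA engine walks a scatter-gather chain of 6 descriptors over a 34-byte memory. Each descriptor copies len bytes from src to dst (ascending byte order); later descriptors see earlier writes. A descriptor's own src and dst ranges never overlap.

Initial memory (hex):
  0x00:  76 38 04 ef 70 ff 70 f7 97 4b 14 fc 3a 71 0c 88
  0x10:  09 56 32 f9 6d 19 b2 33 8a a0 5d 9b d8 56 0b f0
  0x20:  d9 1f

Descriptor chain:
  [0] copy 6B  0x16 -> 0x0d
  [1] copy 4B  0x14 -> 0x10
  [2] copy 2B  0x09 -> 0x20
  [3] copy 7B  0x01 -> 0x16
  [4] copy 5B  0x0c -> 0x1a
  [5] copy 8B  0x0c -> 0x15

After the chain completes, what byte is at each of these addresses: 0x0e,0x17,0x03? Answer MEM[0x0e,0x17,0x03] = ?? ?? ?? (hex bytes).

  after D0: wrote 6B at 0x0d = b2338aa05d9b
  after D1: wrote 4B at 0x10 = 6d19b233
  after D2: wrote 2B at 0x20 = 4b14
  after D3: wrote 7B at 0x16 = 3804ef70ff70f7
  after D4: wrote 5B at 0x1a = 3ab2338a6d
  after D5: wrote 8B at 0x15 = 3ab2338a6d19b233
query mem[0x0e]=0x33, mem[0x17]=0x33, mem[0x03]=0xef

MEM[0x0e,0x17,0x03] = 33 33 ef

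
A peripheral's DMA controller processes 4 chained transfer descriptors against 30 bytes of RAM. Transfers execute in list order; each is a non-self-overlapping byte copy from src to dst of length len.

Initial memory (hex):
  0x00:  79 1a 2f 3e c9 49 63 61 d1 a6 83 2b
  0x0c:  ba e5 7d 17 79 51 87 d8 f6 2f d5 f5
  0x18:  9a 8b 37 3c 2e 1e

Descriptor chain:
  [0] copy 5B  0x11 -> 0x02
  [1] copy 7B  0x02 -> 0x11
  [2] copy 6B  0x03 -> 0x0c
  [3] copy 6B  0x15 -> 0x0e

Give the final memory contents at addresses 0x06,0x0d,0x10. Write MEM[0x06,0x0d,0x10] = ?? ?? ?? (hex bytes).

[0] 0x11->0x02 len=5 : 51 87 d8 f6 2f
[1] 0x02->0x11 len=7 : 51 87 d8 f6 2f 61 d1
[2] 0x03->0x0c len=6 : 87 d8 f6 2f 61 d1
[3] 0x15->0x0e len=6 : 2f 61 d1 9a 8b 37
query mem[0x06]=0x2f, mem[0x0d]=0xd8, mem[0x10]=0xd1

MEM[0x06,0x0d,0x10] = 2f d8 d1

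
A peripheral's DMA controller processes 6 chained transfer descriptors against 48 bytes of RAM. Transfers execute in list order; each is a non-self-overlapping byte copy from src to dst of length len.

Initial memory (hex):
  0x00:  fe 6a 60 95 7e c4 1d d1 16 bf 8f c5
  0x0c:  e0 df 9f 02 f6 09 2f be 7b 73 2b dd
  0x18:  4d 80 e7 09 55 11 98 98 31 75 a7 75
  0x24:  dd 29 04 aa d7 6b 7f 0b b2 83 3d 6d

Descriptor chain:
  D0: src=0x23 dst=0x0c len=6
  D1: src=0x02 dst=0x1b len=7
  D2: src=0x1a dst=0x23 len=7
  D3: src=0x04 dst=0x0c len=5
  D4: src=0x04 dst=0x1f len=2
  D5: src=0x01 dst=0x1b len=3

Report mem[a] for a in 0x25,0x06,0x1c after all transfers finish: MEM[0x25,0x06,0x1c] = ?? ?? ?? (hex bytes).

D0: mem[0x0c..0x11] <- [75 dd 29 04 aa d7]
D1: mem[0x1b..0x21] <- [60 95 7e c4 1d d1 16]
D2: mem[0x23..0x29] <- [e7 60 95 7e c4 1d d1]
D3: mem[0x0c..0x10] <- [7e c4 1d d1 16]
D4: mem[0x1f..0x20] <- [7e c4]
D5: mem[0x1b..0x1d] <- [6a 60 95]
query mem[0x25]=0x95, mem[0x06]=0x1d, mem[0x1c]=0x60

MEM[0x25,0x06,0x1c] = 95 1d 60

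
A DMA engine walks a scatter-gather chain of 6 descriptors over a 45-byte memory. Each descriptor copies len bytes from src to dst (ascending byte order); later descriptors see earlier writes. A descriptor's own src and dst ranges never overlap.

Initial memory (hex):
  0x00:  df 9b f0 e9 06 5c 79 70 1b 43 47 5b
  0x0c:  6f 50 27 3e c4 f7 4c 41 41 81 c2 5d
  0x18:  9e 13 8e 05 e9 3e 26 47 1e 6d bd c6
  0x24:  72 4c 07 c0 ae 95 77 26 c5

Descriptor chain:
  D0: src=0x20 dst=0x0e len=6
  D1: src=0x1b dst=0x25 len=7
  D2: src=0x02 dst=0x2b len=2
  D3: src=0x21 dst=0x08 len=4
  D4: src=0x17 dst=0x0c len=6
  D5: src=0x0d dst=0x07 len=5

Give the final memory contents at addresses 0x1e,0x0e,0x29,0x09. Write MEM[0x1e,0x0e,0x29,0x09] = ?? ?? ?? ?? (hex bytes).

[0] 0x20->0x0e len=6 : 1e 6d bd c6 72 4c
[1] 0x1b->0x25 len=7 : 05 e9 3e 26 47 1e 6d
[2] 0x02->0x2b len=2 : f0 e9
[3] 0x21->0x08 len=4 : 6d bd c6 72
[4] 0x17->0x0c len=6 : 5d 9e 13 8e 05 e9
[5] 0x0d->0x07 len=5 : 9e 13 8e 05 e9
query mem[0x1e]=0x26, mem[0x0e]=0x13, mem[0x29]=0x47, mem[0x09]=0x8e

MEM[0x1e,0x0e,0x29,0x09] = 26 13 47 8e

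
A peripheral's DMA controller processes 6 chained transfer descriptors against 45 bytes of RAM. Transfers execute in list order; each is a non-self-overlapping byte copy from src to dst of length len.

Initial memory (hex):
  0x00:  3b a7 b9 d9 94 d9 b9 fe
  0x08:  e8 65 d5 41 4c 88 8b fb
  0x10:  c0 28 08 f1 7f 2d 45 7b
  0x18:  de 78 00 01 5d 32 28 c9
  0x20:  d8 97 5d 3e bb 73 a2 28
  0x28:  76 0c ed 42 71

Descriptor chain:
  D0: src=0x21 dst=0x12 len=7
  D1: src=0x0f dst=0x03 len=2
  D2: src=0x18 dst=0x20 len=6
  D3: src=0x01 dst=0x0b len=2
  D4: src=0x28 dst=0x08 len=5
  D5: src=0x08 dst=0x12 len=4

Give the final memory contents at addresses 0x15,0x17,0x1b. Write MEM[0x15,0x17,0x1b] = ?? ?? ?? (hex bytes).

  after D0: wrote 7B at 0x12 = 975d3ebb73a228
  after D1: wrote 2B at 0x03 = fbc0
  after D2: wrote 6B at 0x20 = 287800015d32
  after D3: wrote 2B at 0x0b = a7b9
  after D4: wrote 5B at 0x08 = 760ced4271
  after D5: wrote 4B at 0x12 = 760ced42
query mem[0x15]=0x42, mem[0x17]=0xa2, mem[0x1b]=0x01

MEM[0x15,0x17,0x1b] = 42 a2 01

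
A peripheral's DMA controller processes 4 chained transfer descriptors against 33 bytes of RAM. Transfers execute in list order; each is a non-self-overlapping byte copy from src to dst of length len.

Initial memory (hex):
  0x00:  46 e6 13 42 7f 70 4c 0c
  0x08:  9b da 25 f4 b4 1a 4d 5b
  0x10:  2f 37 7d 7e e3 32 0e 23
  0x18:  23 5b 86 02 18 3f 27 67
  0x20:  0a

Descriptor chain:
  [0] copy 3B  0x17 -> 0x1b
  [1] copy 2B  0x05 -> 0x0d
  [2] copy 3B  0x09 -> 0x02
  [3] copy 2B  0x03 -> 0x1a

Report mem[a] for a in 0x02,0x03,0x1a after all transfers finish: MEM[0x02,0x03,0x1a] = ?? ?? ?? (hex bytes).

MEM[0x02,0x03,0x1a] = da 25 25

#0 dst[0x1b+3] := {0x23,0x23,0x5b}
#1 dst[0x0d+2] := {0x70,0x4c}
#2 dst[0x02+3] := {0xda,0x25,0xf4}
#3 dst[0x1a+2] := {0x25,0xf4}
query mem[0x02]=0xda, mem[0x03]=0x25, mem[0x1a]=0x25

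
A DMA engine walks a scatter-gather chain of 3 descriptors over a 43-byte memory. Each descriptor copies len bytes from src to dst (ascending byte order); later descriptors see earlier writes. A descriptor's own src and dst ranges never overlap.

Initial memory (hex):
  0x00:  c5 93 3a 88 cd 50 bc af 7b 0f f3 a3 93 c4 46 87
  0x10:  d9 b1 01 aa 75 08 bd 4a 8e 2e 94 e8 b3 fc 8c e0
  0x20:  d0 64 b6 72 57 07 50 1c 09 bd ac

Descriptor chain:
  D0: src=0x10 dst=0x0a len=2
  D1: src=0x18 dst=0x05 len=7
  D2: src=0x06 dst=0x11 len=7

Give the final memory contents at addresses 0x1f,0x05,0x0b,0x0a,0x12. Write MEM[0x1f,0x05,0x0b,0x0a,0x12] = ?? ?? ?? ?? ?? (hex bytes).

#0 dst[0x0a+2] := {0xd9,0xb1}
#1 dst[0x05+7] := {0x8e,0x2e,0x94,0xe8,0xb3,0xfc,0x8c}
#2 dst[0x11+7] := {0x2e,0x94,0xe8,0xb3,0xfc,0x8c,0x93}
query mem[0x1f]=0xe0, mem[0x05]=0x8e, mem[0x0b]=0x8c, mem[0x0a]=0xfc, mem[0x12]=0x94

MEM[0x1f,0x05,0x0b,0x0a,0x12] = e0 8e 8c fc 94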